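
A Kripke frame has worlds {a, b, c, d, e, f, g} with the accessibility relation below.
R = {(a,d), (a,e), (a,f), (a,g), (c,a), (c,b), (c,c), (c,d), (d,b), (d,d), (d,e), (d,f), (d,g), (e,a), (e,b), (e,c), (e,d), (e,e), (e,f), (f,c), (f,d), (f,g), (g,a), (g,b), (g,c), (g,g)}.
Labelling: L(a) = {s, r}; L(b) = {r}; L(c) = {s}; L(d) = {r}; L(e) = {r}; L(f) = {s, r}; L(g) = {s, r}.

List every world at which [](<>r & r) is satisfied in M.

Let φ = [](<>r & r). Evaluate φ at each world:
  a (successors {d, e, f, g}): φ is true.
  b (successors ∅): φ is true.
  c (successors {a, b, c, d}): φ is false.
  d (successors {b, d, e, f, g}): φ is false.
  e (successors {a, b, c, d, e, f}): φ is false.
  f (successors {c, d, g}): φ is false.
  g (successors {a, b, c, g}): φ is false.
For instance, at a:
  At a: [](<>r & r) requires <>r & r at every successor {d, e, f, g}.
    At d: <>r & r is true.
    At e: <>r & r is true.
    At f: <>r & r is true.
    At g: <>r & r is true.
  So [](<>r & r) is true at a.
Satisfying worlds: {a, b}

a, b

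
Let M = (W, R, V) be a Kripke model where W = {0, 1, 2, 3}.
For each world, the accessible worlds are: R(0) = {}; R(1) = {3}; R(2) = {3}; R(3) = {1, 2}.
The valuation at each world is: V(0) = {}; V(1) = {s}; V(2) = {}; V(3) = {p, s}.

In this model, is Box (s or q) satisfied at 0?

At 0: no accessible worlds, so Box (s or q) holds vacuously.

Yes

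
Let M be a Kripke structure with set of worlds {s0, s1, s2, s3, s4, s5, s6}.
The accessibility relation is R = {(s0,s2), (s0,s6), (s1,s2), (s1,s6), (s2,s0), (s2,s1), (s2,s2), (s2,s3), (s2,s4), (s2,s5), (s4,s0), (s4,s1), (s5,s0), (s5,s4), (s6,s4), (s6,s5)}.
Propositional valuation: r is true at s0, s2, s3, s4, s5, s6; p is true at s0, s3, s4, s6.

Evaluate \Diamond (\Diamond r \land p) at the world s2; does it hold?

Yes

Recall that \Diamond ψ holds at a world iff ψ holds at some accessible world.
At s2: \Diamond (\Diamond r \land p) requires \Diamond r \land p at some successor in {s0, s1, s2, s3, s4, s5}.
  \Diamond r \land p holds at s0, so \Diamond (\Diamond r \land p) is true at s2.
    At s0: \Diamond r is true, p is true, so \Diamond r \land p is true.
      At s0: \Diamond r requires r at some successor in {s2, s6}.
        r holds at s2, so \Diamond r is true at s0.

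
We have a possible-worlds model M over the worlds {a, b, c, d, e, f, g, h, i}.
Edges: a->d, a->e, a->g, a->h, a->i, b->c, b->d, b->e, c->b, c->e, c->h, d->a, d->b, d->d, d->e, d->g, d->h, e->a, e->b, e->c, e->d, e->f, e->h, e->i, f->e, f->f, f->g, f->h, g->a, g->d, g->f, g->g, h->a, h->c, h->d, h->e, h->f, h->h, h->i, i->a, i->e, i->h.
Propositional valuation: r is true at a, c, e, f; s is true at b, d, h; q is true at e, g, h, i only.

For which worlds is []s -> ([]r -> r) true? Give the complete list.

a, b, c, d, e, f, g, h, i

Let φ = []s -> ([]r -> r). Evaluate φ at each world:
  a (successors {d, e, g, h, i}): φ is true.
  b (successors {c, d, e}): φ is true.
  c (successors {b, e, h}): φ is true.
  d (successors {a, b, d, e, g, h}): φ is true.
  e (successors {a, b, c, d, f, h, i}): φ is true.
  f (successors {e, f, g, h}): φ is true.
  g (successors {a, d, f, g}): φ is true.
  h (successors {a, c, d, e, f, h, i}): φ is true.
  i (successors {a, e, h}): φ is true.
For instance, at a:
  At a: []s is false, []r -> r is true, so []s -> ([]r -> r) is true.
    At a: []s requires s at every successor {d, e, g, h, i}.
      s fails at e, so []s is false at a.
    At a: []r is false, r is true, so []r -> r is true.
      At a: []r requires r at every successor {d, e, g, h, i}.
        r fails at d, so []r is false at a.
Satisfying worlds: {a, b, c, d, e, f, g, h, i}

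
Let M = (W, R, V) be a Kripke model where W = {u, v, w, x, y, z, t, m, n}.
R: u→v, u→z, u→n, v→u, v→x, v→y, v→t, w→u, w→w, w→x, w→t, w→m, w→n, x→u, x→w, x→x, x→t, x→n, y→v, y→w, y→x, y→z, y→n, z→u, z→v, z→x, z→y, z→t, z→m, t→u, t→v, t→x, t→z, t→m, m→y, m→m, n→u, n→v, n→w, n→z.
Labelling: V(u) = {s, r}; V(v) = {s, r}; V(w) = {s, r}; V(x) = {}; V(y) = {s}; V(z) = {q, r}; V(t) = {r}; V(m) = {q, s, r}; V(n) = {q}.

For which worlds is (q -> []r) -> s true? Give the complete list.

Let φ = (q -> []r) -> s. Evaluate φ at each world:
  u (successors {v, z, n}): φ is true.
  v (successors {u, x, y, t}): φ is true.
  w (successors {u, w, x, t, m, n}): φ is true.
  x (successors {u, w, x, t, n}): φ is false.
  y (successors {v, w, x, z, n}): φ is true.
  z (successors {u, v, x, y, t, m}): φ is true.
  t (successors {u, v, x, z, m}): φ is false.
  m (successors {y, m}): φ is true.
  n (successors {u, v, w, z}): φ is false.
For instance, at n:
  At n: q -> []r is true, s is false, so (q -> []r) -> s is false.
    At n: q is true, []r is true, so q -> []r is true.
      At n: []r requires r at every successor {u, v, w, z}.
        At u: r is true.
        At v: r is true.
        At w: r is true.
        At z: r is true.
      So []r is true at n.
Satisfying worlds: {u, v, w, y, z, m}

u, v, w, y, z, m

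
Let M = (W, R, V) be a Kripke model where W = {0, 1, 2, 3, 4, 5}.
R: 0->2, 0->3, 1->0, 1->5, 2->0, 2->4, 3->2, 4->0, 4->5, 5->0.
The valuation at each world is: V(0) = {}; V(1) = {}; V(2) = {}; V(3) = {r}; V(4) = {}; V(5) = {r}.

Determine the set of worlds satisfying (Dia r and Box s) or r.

3, 5

Let φ = (Dia r and Box s) or r. Evaluate φ at each world:
  0 (successors {2, 3}): φ is false.
  1 (successors {0, 5}): φ is false.
  2 (successors {0, 4}): φ is false.
  3 (successors {2}): φ is true.
  4 (successors {0, 5}): φ is false.
  5 (successors {0}): φ is true.
For instance, at 2:
  At 2: Dia r and Box s is false, r is false, so (Dia r and Box s) or r is false.
    At 2: Dia r is false, Box s is false, so Dia r and Box s is false.
      At 2: Dia r requires r at some successor in {0, 4}.
        At 0: r is false.
        At 4: r is false.
      So Dia r is false at 2.
      At 2: Box s requires s at every successor {0, 4}.
        s fails at 0, so Box s is false at 2.
Satisfying worlds: {3, 5}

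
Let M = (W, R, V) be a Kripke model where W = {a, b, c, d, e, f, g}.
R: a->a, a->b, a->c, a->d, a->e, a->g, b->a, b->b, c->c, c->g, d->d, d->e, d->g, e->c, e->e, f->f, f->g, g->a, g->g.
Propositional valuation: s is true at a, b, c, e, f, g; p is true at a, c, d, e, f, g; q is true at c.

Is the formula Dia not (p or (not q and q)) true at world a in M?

Yes

At a: Dia not (p or (not q and q)) requires not (p or (not q and q)) at some successor in {a, b, c, d, e, g}.
  not (p or (not q and q)) holds at b, so Dia not (p or (not q and q)) is true at a.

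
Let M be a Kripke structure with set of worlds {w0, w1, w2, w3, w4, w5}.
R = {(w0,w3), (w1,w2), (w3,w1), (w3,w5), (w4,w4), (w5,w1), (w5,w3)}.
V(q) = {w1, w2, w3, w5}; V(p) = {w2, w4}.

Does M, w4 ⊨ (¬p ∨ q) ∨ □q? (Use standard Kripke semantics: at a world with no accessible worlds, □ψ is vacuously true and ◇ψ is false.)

No

At w4: ¬p ∨ q is false, □q is false, so (¬p ∨ q) ∨ □q is false.
  At w4: □q requires q at every successor {w4}.
    q fails at w4, so □q is false at w4.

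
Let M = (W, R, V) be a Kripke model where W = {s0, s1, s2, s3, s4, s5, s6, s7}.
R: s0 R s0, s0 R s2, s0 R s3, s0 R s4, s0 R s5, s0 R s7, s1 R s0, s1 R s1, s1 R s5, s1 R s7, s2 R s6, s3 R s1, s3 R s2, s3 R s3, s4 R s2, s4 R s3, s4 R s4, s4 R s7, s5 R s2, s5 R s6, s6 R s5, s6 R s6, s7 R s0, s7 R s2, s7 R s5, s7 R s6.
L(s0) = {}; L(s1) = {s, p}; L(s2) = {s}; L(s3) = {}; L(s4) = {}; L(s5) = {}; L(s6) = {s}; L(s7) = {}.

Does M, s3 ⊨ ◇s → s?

No

At s3: ◇s is true, s is false, so ◇s → s is false.
  At s3: ◇s requires s at some successor in {s1, s2, s3}.
    s holds at s1, so ◇s is true at s3.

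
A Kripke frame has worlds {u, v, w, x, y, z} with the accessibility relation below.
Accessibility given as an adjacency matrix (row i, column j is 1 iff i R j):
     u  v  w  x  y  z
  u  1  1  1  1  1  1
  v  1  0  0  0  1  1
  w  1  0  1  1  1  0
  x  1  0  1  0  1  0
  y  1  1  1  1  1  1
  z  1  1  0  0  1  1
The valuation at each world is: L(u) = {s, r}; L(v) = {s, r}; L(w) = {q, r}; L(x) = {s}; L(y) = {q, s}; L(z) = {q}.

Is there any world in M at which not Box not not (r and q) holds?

Recall that Box ψ holds at a world iff ψ holds at every accessible world, and Dia ψ holds iff ψ holds at some accessible world.
Let φ = not Box not not (r and q). Evaluate φ at each world:
  u (successors {u, v, w, x, y, z}): φ is true.
  v (successors {u, y, z}): φ is true.
  w (successors {u, w, x, y}): φ is true.
  x (successors {u, w, y}): φ is true.
  y (successors {u, v, w, x, y, z}): φ is true.
  z (successors {u, v, y, z}): φ is true.
Detail at u (witness):
  At u: Box not not (r and q) is false, so not Box not not (r and q) is true.
    At u: Box not not (r and q) requires not not (r and q) at every successor {u, v, w, x, y, z}.
      not not (r and q) fails at u, so Box not not (r and q) is false at u.

Yes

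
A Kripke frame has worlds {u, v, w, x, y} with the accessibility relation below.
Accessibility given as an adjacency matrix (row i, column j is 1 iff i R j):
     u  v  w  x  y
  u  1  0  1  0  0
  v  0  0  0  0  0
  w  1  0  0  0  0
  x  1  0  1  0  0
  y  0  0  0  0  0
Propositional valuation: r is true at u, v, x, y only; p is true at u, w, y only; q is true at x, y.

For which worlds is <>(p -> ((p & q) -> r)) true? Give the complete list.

u, w, x

Let φ = <>(p -> ((p & q) -> r)). Evaluate φ at each world:
  u (successors {u, w}): φ is true.
  v (successors ∅): φ is false.
  w (successors {u}): φ is true.
  x (successors {u, w}): φ is true.
  y (successors ∅): φ is false.
For instance, at x:
  At x: <>(p -> ((p & q) -> r)) requires p -> ((p & q) -> r) at some successor in {u, w}.
    p -> ((p & q) -> r) holds at u, so <>(p -> ((p & q) -> r)) is true at x.
Satisfying worlds: {u, w, x}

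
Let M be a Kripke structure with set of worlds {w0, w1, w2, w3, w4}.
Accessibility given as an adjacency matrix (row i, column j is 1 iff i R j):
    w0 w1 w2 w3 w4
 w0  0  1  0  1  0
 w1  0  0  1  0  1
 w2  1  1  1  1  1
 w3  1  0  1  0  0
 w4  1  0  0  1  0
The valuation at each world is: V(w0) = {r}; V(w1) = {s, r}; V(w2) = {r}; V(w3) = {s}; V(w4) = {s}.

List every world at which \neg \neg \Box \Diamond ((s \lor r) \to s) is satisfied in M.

Let φ = \neg \neg \Box \Diamond ((s \lor r) \to s). Evaluate φ at each world:
  w0 (successors {w1, w3}): φ is false.
  w1 (successors {w2, w4}): φ is true.
  w2 (successors {w0, w1, w2, w3, w4}): φ is false.
  w3 (successors {w0, w2}): φ is true.
  w4 (successors {w0, w3}): φ is false.
For instance, at w0:
  At w0: \neg \Box \Diamond ((s \lor r) \to s) is true, so \neg \neg \Box \Diamond ((s \lor r) \to s) is false.
    At w0: \Box \Diamond ((s \lor r) \to s) is false, so \neg \Box \Diamond ((s \lor r) \to s) is true.
      At w0: \Box \Diamond ((s \lor r) \to s) requires \Diamond ((s \lor r) \to s) at every successor {w1, w3}.
        \Diamond ((s \lor r) \to s) fails at w3, so \Box \Diamond ((s \lor r) \to s) is false at w0.
Satisfying worlds: {w1, w3}

w1, w3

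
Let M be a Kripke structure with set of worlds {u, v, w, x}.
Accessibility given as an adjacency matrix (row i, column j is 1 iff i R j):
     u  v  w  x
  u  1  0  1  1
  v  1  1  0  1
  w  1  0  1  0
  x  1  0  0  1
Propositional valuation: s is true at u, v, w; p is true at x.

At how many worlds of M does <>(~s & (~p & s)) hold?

0

Let φ = <>(~s & (~p & s)). Evaluate φ at each world:
  u (successors {u, w, x}): φ is false.
  v (successors {u, v, x}): φ is false.
  w (successors {u, w}): φ is false.
  x (successors {u, x}): φ is false.
For instance, at x:
  At x: <>(~s & (~p & s)) requires ~s & (~p & s) at some successor in {u, x}.
    At u: ~s & (~p & s) is false.
    At x: ~s & (~p & s) is false.
  So <>(~s & (~p & s)) is false at x.
Satisfying worlds: none.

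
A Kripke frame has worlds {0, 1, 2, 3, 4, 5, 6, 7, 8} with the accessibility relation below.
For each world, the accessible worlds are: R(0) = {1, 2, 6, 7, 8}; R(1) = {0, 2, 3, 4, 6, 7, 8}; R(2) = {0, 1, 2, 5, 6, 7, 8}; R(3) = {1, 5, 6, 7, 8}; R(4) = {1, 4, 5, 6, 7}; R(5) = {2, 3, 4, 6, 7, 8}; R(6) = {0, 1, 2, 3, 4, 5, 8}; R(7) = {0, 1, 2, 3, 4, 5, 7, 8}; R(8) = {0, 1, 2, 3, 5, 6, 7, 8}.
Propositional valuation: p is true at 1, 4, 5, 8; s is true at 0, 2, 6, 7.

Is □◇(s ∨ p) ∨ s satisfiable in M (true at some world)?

Recall that □ψ holds at a world iff ψ holds at every accessible world, and ◇ψ holds iff ψ holds at some accessible world.
Let φ = □◇(s ∨ p) ∨ s. Evaluate φ at each world:
  0 (successors {1, 2, 6, 7, 8}): φ is true.
  1 (successors {0, 2, 3, 4, 6, 7, 8}): φ is true.
  2 (successors {0, 1, 2, 5, 6, 7, 8}): φ is true.
  3 (successors {1, 5, 6, 7, 8}): φ is true.
  4 (successors {1, 4, 5, 6, 7}): φ is true.
  5 (successors {2, 3, 4, 6, 7, 8}): φ is true.
  6 (successors {0, 1, 2, 3, 4, 5, 8}): φ is true.
  7 (successors {0, 1, 2, 3, 4, 5, 7, 8}): φ is true.
  8 (successors {0, 1, 2, 3, 5, 6, 7, 8}): φ is true.
Detail at 0 (witness):
  At 0: □◇(s ∨ p) is true, s is true, so □◇(s ∨ p) ∨ s is true.
    At 0: □◇(s ∨ p) requires ◇(s ∨ p) at every successor {1, 2, 6, 7, 8}.
      At 1: ◇(s ∨ p) is true.
      At 2: ◇(s ∨ p) is true.
      At 6: ◇(s ∨ p) is true.
      At 7: ◇(s ∨ p) is true.
      At 8: ◇(s ∨ p) is true.
    So □◇(s ∨ p) is true at 0.

Yes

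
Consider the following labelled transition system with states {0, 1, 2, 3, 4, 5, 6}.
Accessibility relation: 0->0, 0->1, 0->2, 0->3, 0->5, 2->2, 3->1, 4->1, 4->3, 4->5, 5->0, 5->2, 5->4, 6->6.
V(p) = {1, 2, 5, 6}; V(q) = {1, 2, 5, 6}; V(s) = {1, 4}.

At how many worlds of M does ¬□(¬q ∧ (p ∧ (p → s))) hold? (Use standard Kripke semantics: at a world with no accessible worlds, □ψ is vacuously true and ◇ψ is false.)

6

Let φ = ¬□(¬q ∧ (p ∧ (p → s))). Evaluate φ at each world:
  0 (successors {0, 1, 2, 3, 5}): φ is true.
  1 (successors ∅): φ is false.
  2 (successors {2}): φ is true.
  3 (successors {1}): φ is true.
  4 (successors {1, 3, 5}): φ is true.
  5 (successors {0, 2, 4}): φ is true.
  6 (successors {6}): φ is true.
For instance, at 0:
  At 0: □(¬q ∧ (p ∧ (p → s))) is false, so ¬□(¬q ∧ (p ∧ (p → s))) is true.
    At 0: □(¬q ∧ (p ∧ (p → s))) requires ¬q ∧ (p ∧ (p → s)) at every successor {0, 1, 2, 3, 5}.
      ¬q ∧ (p ∧ (p → s)) fails at 0, so □(¬q ∧ (p ∧ (p → s))) is false at 0.
Satisfying worlds: {0, 2, 3, 4, 5, 6}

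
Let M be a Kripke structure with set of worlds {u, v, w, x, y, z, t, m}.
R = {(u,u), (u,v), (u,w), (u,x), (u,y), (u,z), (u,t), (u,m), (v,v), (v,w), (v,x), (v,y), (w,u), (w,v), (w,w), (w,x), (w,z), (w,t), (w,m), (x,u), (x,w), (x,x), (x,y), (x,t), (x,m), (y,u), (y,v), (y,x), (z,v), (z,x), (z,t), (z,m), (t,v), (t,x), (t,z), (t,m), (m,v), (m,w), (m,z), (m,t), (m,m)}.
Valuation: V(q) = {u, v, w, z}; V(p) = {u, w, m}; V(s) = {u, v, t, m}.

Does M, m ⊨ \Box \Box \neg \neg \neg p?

Recall that \Box ψ holds at a world iff ψ holds at every accessible world, and \Diamond ψ holds iff ψ holds at some accessible world.
At m: \Box \Box \neg \neg \neg p requires \Box \neg \neg \neg p at every successor {v, w, z, t, m}.
  \Box \neg \neg \neg p fails at v, so \Box \Box \neg \neg \neg p is false at m.
    At v: \Box \neg \neg \neg p requires \neg \neg \neg p at every successor {v, w, x, y}.
      \neg \neg \neg p fails at w, so \Box \neg \neg \neg p is false at v.

No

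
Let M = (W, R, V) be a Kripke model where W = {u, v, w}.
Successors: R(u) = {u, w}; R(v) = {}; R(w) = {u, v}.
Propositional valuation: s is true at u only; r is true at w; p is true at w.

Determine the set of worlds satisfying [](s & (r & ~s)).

Recall that []ψ holds at a world iff ψ holds at every accessible world, and <>ψ holds iff ψ holds at some accessible world.
Let φ = [](s & (r & ~s)). Evaluate φ at each world:
  u (successors {u, w}): φ is false.
  v (successors ∅): φ is true.
  w (successors {u, v}): φ is false.
For instance, at u:
  At u: [](s & (r & ~s)) requires s & (r & ~s) at every successor {u, w}.
    s & (r & ~s) fails at u, so [](s & (r & ~s)) is false at u.
Satisfying worlds: {v}

v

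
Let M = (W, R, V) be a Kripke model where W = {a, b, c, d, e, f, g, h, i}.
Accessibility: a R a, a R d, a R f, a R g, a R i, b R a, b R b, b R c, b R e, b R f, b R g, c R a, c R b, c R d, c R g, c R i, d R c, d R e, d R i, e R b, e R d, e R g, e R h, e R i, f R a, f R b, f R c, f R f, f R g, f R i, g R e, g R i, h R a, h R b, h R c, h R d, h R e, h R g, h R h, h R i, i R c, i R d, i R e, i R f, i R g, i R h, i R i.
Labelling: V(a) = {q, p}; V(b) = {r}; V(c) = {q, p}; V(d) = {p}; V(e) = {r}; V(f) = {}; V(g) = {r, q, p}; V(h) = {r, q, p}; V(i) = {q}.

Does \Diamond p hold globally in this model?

No

Let φ = \Diamond p. Evaluate φ at each world:
  a (successors {a, d, f, g, i}): φ is true.
  b (successors {a, b, c, e, f, g}): φ is true.
  c (successors {a, b, d, g, i}): φ is true.
  d (successors {c, e, i}): φ is true.
  e (successors {b, d, g, h, i}): φ is true.
  f (successors {a, b, c, f, g, i}): φ is true.
  g (successors {e, i}): φ is false.
  h (successors {a, b, c, d, e, g, h, i}): φ is true.
  i (successors {c, d, e, f, g, h, i}): φ is true.
Detail at g (counterexample):
  At g: \Diamond p requires p at some successor in {e, i}.
    At e: p is false.
    At i: p is false.
  So \Diamond p is false at g.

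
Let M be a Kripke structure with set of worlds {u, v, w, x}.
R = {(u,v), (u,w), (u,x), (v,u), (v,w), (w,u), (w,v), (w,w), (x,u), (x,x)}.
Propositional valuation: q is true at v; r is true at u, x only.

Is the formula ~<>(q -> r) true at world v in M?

At v: <>(q -> r) is true, so ~<>(q -> r) is false.
  At v: <>(q -> r) requires q -> r at some successor in {u, w}.
    q -> r holds at u, so <>(q -> r) is true at v.

No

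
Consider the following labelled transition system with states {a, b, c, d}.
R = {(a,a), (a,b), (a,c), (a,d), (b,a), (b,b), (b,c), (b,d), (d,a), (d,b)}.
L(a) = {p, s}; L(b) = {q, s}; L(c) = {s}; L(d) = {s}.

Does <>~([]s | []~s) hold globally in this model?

No

Recall that []ψ holds at a world iff ψ holds at every accessible world, and <>ψ holds iff ψ holds at some accessible world.
Let φ = <>~([]s | []~s). Evaluate φ at each world:
  a (successors {a, b, c, d}): φ is false.
  b (successors {a, b, c, d}): φ is false.
  c (successors ∅): φ is false.
  d (successors {a, b}): φ is false.
Detail at a (counterexample):
  At a: <>~([]s | []~s) requires ~([]s | []~s) at some successor in {a, b, c, d}.
    At a: ~([]s | []~s) is false.
    At b: ~([]s | []~s) is false.
    At c: ~([]s | []~s) is false.
    At d: ~([]s | []~s) is false.
  So <>~([]s | []~s) is false at a.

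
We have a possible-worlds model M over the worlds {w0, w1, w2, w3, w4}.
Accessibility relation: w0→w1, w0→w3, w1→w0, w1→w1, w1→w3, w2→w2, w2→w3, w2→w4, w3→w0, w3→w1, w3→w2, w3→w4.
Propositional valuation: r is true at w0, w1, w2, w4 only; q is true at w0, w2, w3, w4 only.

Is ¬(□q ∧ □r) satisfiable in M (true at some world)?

Yes

Let φ = ¬(□q ∧ □r). Evaluate φ at each world:
  w0 (successors {w1, w3}): φ is true.
  w1 (successors {w0, w1, w3}): φ is true.
  w2 (successors {w2, w3, w4}): φ is true.
  w3 (successors {w0, w1, w2, w4}): φ is true.
  w4 (successors ∅): φ is false.
Detail at w0 (witness):
  At w0: □q ∧ □r is false, so ¬(□q ∧ □r) is true.
    At w0: □q is false, □r is false, so □q ∧ □r is false.
      At w0: □q requires q at every successor {w1, w3}.
        q fails at w1, so □q is false at w0.
      At w0: □r requires r at every successor {w1, w3}.
        r fails at w3, so □r is false at w0.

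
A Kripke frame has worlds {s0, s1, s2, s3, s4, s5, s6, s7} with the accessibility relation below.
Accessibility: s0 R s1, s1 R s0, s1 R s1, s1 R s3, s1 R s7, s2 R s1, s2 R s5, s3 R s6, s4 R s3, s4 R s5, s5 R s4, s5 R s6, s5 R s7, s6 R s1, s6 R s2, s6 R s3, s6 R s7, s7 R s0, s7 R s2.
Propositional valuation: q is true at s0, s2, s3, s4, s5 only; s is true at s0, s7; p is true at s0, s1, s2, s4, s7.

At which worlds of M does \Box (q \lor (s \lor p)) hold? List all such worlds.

s0, s1, s2, s4, s6, s7

Let φ = \Box (q \lor (s \lor p)). Evaluate φ at each world:
  s0 (successors {s1}): φ is true.
  s1 (successors {s0, s1, s3, s7}): φ is true.
  s2 (successors {s1, s5}): φ is true.
  s3 (successors {s6}): φ is false.
  s4 (successors {s3, s5}): φ is true.
  s5 (successors {s4, s6, s7}): φ is false.
  s6 (successors {s1, s2, s3, s7}): φ is true.
  s7 (successors {s0, s2}): φ is true.
For instance, at s5:
  At s5: \Box (q \lor (s \lor p)) requires q \lor (s \lor p) at every successor {s4, s6, s7}.
    q \lor (s \lor p) fails at s6, so \Box (q \lor (s \lor p)) is false at s5.
Satisfying worlds: {s0, s1, s2, s4, s6, s7}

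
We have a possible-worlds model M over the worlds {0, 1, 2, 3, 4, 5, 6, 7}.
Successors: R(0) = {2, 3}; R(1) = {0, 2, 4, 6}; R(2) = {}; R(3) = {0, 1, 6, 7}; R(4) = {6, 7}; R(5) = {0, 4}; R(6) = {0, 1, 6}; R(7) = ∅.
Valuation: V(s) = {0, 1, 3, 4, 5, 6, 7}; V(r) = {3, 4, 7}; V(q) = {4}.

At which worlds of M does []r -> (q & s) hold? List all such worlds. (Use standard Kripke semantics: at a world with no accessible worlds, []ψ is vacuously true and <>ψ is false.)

Let φ = []r -> (q & s). Evaluate φ at each world:
  0 (successors {2, 3}): φ is true.
  1 (successors {0, 2, 4, 6}): φ is true.
  2 (successors ∅): φ is false.
  3 (successors {0, 1, 6, 7}): φ is true.
  4 (successors {6, 7}): φ is true.
  5 (successors {0, 4}): φ is true.
  6 (successors {0, 1, 6}): φ is true.
  7 (successors ∅): φ is false.
For instance, at 4:
  At 4: []r is false, q & s is true, so []r -> (q & s) is true.
    At 4: []r requires r at every successor {6, 7}.
      r fails at 6, so []r is false at 4.
Satisfying worlds: {0, 1, 3, 4, 5, 6}

0, 1, 3, 4, 5, 6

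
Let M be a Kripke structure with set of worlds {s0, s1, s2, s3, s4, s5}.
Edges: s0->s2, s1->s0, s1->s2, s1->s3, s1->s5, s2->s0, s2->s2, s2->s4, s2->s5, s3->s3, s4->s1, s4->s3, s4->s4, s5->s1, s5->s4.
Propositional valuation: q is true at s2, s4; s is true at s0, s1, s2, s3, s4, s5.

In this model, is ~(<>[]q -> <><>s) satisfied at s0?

No

At s0: <>[]q -> <><>s is true, so ~(<>[]q -> <><>s) is false.
  At s0: <>[]q is false, <><>s is true, so <>[]q -> <><>s is true.
    At s0: <>[]q requires []q at some successor in {s2}.
      At s2: []q is false.
    So <>[]q is false at s0.
    At s0: <><>s requires <>s at some successor in {s2}.
      <>s holds at s2, so <><>s is true at s0.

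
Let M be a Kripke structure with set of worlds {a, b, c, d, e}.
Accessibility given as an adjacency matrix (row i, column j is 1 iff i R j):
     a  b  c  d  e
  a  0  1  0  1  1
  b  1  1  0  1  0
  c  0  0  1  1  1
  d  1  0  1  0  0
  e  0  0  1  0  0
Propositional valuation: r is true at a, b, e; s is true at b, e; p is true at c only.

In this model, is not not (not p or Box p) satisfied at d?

Recall that Box ψ holds at a world iff ψ holds at every accessible world, and Dia ψ holds iff ψ holds at some accessible world.
At d: not (not p or Box p) is false, so not not (not p or Box p) is true.
  At d: not p or Box p is true, so not (not p or Box p) is false.
    At d: not p is true, Box p is false, so not p or Box p is true.
      At d: Box p requires p at every successor {a, c}.
        p fails at a, so Box p is false at d.

Yes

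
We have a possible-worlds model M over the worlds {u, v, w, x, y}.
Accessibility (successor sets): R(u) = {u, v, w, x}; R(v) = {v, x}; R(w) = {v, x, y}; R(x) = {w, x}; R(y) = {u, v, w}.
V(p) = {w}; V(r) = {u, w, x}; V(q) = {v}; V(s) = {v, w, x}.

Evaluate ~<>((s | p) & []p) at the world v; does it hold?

At v: <>((s | p) & []p) is false, so ~<>((s | p) & []p) is true.
  At v: <>((s | p) & []p) requires (s | p) & []p at some successor in {v, x}.
    At v: (s | p) & []p is false.
    At x: (s | p) & []p is false.
  So <>((s | p) & []p) is false at v.

Yes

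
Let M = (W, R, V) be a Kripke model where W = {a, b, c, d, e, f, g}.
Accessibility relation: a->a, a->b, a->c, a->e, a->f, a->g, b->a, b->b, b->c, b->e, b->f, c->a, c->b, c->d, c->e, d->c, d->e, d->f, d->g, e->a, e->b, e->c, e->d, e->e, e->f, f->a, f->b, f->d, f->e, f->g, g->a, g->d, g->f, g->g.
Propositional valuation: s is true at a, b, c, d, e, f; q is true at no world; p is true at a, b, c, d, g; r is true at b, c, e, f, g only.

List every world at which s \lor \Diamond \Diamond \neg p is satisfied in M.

a, b, c, d, e, f, g

Let φ = s \lor \Diamond \Diamond \neg p. Evaluate φ at each world:
  a (successors {a, b, c, e, f, g}): φ is true.
  b (successors {a, b, c, e, f}): φ is true.
  c (successors {a, b, d, e}): φ is true.
  d (successors {c, e, f, g}): φ is true.
  e (successors {a, b, c, d, e, f}): φ is true.
  f (successors {a, b, d, e, g}): φ is true.
  g (successors {a, d, f, g}): φ is true.
For instance, at e:
  At e: s is true, \Diamond \Diamond \neg p is true, so s \lor \Diamond \Diamond \neg p is true.
    At e: \Diamond \Diamond \neg p requires \Diamond \neg p at some successor in {a, b, c, d, e, f}.
      \Diamond \neg p holds at a, so \Diamond \Diamond \neg p is true at e.
Satisfying worlds: {a, b, c, d, e, f, g}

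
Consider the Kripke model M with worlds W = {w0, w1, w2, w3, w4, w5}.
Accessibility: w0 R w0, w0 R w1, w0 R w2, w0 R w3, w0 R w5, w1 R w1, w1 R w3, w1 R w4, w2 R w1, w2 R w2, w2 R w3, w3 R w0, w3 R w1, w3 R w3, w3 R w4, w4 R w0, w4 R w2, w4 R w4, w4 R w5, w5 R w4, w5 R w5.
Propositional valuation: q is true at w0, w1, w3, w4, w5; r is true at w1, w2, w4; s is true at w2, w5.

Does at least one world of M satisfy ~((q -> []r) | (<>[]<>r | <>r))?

Recall that []ψ holds at a world iff ψ holds at every accessible world, and <>ψ holds iff ψ holds at some accessible world.
Let φ = ~((q -> []r) | (<>[]<>r | <>r)). Evaluate φ at each world:
  w0 (successors {w0, w1, w2, w3, w5}): φ is false.
  w1 (successors {w1, w3, w4}): φ is false.
  w2 (successors {w1, w2, w3}): φ is false.
  w3 (successors {w0, w1, w3, w4}): φ is false.
  w4 (successors {w0, w2, w4, w5}): φ is false.
  w5 (successors {w4, w5}): φ is false.
For instance, at w4:
  At w4: (q -> []r) | (<>[]<>r | <>r) is true, so ~((q -> []r) | (<>[]<>r | <>r)) is false.
    At w4: q -> []r is false, <>[]<>r | <>r is true, so (q -> []r) | (<>[]<>r | <>r) is true.
      At w4: q is true, []r is false, so q -> []r is false.
      At w4: <>[]<>r is true, <>r is true, so <>[]<>r | <>r is true.

No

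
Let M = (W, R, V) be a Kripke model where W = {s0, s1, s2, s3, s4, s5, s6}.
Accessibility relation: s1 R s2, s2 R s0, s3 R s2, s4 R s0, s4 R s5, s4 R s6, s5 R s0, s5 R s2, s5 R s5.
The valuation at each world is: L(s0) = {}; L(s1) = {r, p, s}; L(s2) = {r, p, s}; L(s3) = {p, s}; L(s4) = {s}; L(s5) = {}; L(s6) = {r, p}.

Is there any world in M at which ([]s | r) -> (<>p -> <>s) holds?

Let φ = ([]s | r) -> (<>p -> <>s). Evaluate φ at each world:
  s0 (successors ∅): φ is true.
  s1 (successors {s2}): φ is true.
  s2 (successors {s0}): φ is true.
  s3 (successors {s2}): φ is true.
  s4 (successors {s0, s5, s6}): φ is true.
  s5 (successors {s0, s2, s5}): φ is true.
  s6 (successors ∅): φ is true.
Detail at s0 (witness):
  At s0: []s | r is true, <>p -> <>s is true, so ([]s | r) -> (<>p -> <>s) is true.
    At s0: []s is true, r is false, so []s | r is true.
      At s0: no accessible worlds, so []s holds vacuously.
    At s0: <>p is false, <>s is false, so <>p -> <>s is true.
      At s0: no accessible worlds, so <>p is false.
      At s0: no accessible worlds, so <>s is false.

Yes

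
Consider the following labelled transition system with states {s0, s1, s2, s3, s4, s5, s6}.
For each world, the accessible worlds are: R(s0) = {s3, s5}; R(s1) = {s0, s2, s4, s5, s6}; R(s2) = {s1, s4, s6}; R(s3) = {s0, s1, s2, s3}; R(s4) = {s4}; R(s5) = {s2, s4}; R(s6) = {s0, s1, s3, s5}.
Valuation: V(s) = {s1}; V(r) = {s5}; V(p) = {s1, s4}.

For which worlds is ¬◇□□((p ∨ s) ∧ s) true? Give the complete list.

Let φ = ¬◇□□((p ∨ s) ∧ s). Evaluate φ at each world:
  s0 (successors {s3, s5}): φ is true.
  s1 (successors {s0, s2, s4, s5, s6}): φ is true.
  s2 (successors {s1, s4, s6}): φ is true.
  s3 (successors {s0, s1, s2, s3}): φ is true.
  s4 (successors {s4}): φ is true.
  s5 (successors {s2, s4}): φ is true.
  s6 (successors {s0, s1, s3, s5}): φ is true.
For instance, at s6:
  At s6: ◇□□((p ∨ s) ∧ s) is false, so ¬◇□□((p ∨ s) ∧ s) is true.
    At s6: ◇□□((p ∨ s) ∧ s) requires □□((p ∨ s) ∧ s) at some successor in {s0, s1, s3, s5}.
      At s0: □□((p ∨ s) ∧ s) is false.
      At s1: □□((p ∨ s) ∧ s) is false.
      At s3: □□((p ∨ s) ∧ s) is false.
      At s5: □□((p ∨ s) ∧ s) is false.
    So ◇□□((p ∨ s) ∧ s) is false at s6.
Satisfying worlds: {s0, s1, s2, s3, s4, s5, s6}

s0, s1, s2, s3, s4, s5, s6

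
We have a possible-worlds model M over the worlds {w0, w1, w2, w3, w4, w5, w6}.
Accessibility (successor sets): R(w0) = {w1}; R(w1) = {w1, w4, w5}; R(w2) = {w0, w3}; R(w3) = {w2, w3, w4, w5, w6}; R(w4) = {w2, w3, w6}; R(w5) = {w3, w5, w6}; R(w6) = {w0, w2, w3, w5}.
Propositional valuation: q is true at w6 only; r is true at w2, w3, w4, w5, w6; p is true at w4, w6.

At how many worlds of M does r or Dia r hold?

Let φ = r or Dia r. Evaluate φ at each world:
  w0 (successors {w1}): φ is false.
  w1 (successors {w1, w4, w5}): φ is true.
  w2 (successors {w0, w3}): φ is true.
  w3 (successors {w2, w3, w4, w5, w6}): φ is true.
  w4 (successors {w2, w3, w6}): φ is true.
  w5 (successors {w3, w5, w6}): φ is true.
  w6 (successors {w0, w2, w3, w5}): φ is true.
For instance, at w3:
  At w3: r is true, Dia r is true, so r or Dia r is true.
    At w3: Dia r requires r at some successor in {w2, w3, w4, w5, w6}.
      r holds at w2, so Dia r is true at w3.
Satisfying worlds: {w1, w2, w3, w4, w5, w6}

6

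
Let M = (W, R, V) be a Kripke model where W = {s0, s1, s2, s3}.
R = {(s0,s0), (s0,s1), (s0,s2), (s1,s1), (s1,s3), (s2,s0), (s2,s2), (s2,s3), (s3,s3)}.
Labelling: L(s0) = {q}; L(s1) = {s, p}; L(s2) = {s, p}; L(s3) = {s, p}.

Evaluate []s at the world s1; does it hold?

Yes

At s1: []s requires s at every successor {s1, s3}.
  At s1: s is true.
  At s3: s is true.
So []s is true at s1.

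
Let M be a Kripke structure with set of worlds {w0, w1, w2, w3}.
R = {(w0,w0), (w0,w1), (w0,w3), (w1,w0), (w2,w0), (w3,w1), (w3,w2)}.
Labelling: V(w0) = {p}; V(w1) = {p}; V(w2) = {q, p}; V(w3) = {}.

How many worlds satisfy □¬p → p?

4

Let φ = □¬p → p. Evaluate φ at each world:
  w0 (successors {w0, w1, w3}): φ is true.
  w1 (successors {w0}): φ is true.
  w2 (successors {w0}): φ is true.
  w3 (successors {w1, w2}): φ is true.
For instance, at w2:
  At w2: □¬p is false, p is true, so □¬p → p is true.
    At w2: □¬p requires ¬p at every successor {w0}.
      ¬p fails at w0, so □¬p is false at w2.
Satisfying worlds: {w0, w1, w2, w3}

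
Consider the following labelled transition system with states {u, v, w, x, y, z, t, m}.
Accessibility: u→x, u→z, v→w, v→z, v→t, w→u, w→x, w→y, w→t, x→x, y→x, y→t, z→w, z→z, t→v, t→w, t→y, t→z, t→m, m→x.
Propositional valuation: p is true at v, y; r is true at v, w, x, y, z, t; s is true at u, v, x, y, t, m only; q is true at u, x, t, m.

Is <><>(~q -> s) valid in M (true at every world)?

Let φ = <><>(~q -> s). Evaluate φ at each world:
  u (successors {x, z}): φ is true.
  v (successors {w, z, t}): φ is true.
  w (successors {u, x, y, t}): φ is true.
  x (successors {x}): φ is true.
  y (successors {x, t}): φ is true.
  z (successors {w, z}): φ is true.
  t (successors {v, w, y, z, m}): φ is true.
  m (successors {x}): φ is true.
For instance, at w:
  At w: <><>(~q -> s) requires <>(~q -> s) at some successor in {u, x, y, t}.
    <>(~q -> s) holds at u, so <><>(~q -> s) is true at w.
      At u: <>(~q -> s) requires ~q -> s at some successor in {x, z}.
        ~q -> s holds at x, so <>(~q -> s) is true at u.

Yes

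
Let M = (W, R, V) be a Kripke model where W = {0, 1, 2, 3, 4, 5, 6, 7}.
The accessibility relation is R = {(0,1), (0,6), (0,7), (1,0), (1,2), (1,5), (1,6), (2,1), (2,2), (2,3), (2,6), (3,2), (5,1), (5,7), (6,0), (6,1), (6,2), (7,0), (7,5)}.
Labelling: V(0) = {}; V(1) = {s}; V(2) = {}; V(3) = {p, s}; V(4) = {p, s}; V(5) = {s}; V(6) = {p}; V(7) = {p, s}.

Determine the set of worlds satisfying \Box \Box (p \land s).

4

Recall that \Box ψ holds at a world iff ψ holds at every accessible world, and \Diamond ψ holds iff ψ holds at some accessible world.
Let φ = \Box \Box (p \land s). Evaluate φ at each world:
  0 (successors {1, 6, 7}): φ is false.
  1 (successors {0, 2, 5, 6}): φ is false.
  2 (successors {1, 2, 3, 6}): φ is false.
  3 (successors {2}): φ is false.
  4 (successors ∅): φ is true.
  5 (successors {1, 7}): φ is false.
  6 (successors {0, 1, 2}): φ is false.
  7 (successors {0, 5}): φ is false.
For instance, at 2:
  At 2: \Box \Box (p \land s) requires \Box (p \land s) at every successor {1, 2, 3, 6}.
    \Box (p \land s) fails at 1, so \Box \Box (p \land s) is false at 2.
      At 1: \Box (p \land s) requires p \land s at every successor {0, 2, 5, 6}.
        p \land s fails at 0, so \Box (p \land s) is false at 1.
Satisfying worlds: {4}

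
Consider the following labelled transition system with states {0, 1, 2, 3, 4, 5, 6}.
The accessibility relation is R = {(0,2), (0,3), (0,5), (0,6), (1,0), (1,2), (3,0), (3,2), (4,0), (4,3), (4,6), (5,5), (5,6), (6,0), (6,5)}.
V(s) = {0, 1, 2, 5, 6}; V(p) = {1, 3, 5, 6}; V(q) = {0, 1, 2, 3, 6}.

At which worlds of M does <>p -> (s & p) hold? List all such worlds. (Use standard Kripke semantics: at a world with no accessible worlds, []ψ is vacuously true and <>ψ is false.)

1, 2, 3, 5, 6

Let φ = <>p -> (s & p). Evaluate φ at each world:
  0 (successors {2, 3, 5, 6}): φ is false.
  1 (successors {0, 2}): φ is true.
  2 (successors ∅): φ is true.
  3 (successors {0, 2}): φ is true.
  4 (successors {0, 3, 6}): φ is false.
  5 (successors {5, 6}): φ is true.
  6 (successors {0, 5}): φ is true.
For instance, at 0:
  At 0: <>p is true, s & p is false, so <>p -> (s & p) is false.
    At 0: <>p requires p at some successor in {2, 3, 5, 6}.
      p holds at 3, so <>p is true at 0.
Satisfying worlds: {1, 2, 3, 5, 6}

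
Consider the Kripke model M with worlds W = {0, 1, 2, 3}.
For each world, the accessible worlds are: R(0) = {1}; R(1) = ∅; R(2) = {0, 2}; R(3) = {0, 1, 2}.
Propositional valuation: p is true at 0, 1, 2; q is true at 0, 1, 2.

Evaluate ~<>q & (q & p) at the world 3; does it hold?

Recall that <>ψ holds at a world iff ψ holds at some accessible world.
At 3: ~<>q is false, q & p is false, so ~<>q & (q & p) is false.
  At 3: <>q is true, so ~<>q is false.
    At 3: <>q requires q at some successor in {0, 1, 2}.
      q holds at 0, so <>q is true at 3.

No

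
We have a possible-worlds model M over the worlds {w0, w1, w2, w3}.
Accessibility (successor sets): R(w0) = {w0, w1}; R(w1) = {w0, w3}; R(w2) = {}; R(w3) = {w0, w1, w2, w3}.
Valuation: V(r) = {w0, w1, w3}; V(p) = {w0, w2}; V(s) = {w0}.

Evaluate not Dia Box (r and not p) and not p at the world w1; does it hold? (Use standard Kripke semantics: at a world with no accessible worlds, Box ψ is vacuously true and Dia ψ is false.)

At w1: not Dia Box (r and not p) is true, not p is true, so not Dia Box (r and not p) and not p is true.
  At w1: Dia Box (r and not p) is false, so not Dia Box (r and not p) is true.
    At w1: Dia Box (r and not p) requires Box (r and not p) at some successor in {w0, w3}.
      At w0: Box (r and not p) is false.
      At w3: Box (r and not p) is false.
    So Dia Box (r and not p) is false at w1.

Yes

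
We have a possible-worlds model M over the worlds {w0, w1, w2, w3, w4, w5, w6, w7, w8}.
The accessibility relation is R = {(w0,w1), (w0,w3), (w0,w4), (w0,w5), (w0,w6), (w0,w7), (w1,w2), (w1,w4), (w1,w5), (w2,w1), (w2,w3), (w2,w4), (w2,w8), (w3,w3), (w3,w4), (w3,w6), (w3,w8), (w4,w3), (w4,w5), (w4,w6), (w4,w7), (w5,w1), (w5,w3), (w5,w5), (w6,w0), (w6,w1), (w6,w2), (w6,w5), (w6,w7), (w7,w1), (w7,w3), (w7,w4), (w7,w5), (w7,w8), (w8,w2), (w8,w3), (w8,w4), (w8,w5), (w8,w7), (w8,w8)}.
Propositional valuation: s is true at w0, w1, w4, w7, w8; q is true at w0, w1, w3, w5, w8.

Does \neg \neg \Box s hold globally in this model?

Let φ = \neg \neg \Box s. Evaluate φ at each world:
  w0 (successors {w1, w3, w4, w5, w6, w7}): φ is false.
  w1 (successors {w2, w4, w5}): φ is false.
  w2 (successors {w1, w3, w4, w8}): φ is false.
  w3 (successors {w3, w4, w6, w8}): φ is false.
  w4 (successors {w3, w5, w6, w7}): φ is false.
  w5 (successors {w1, w3, w5}): φ is false.
  w6 (successors {w0, w1, w2, w5, w7}): φ is false.
  w7 (successors {w1, w3, w4, w5, w8}): φ is false.
  w8 (successors {w2, w3, w4, w5, w7, w8}): φ is false.
Detail at w0 (counterexample):
  At w0: \neg \Box s is true, so \neg \neg \Box s is false.
    At w0: \Box s is false, so \neg \Box s is true.
      At w0: \Box s requires s at every successor {w1, w3, w4, w5, w6, w7}.
        s fails at w3, so \Box s is false at w0.

No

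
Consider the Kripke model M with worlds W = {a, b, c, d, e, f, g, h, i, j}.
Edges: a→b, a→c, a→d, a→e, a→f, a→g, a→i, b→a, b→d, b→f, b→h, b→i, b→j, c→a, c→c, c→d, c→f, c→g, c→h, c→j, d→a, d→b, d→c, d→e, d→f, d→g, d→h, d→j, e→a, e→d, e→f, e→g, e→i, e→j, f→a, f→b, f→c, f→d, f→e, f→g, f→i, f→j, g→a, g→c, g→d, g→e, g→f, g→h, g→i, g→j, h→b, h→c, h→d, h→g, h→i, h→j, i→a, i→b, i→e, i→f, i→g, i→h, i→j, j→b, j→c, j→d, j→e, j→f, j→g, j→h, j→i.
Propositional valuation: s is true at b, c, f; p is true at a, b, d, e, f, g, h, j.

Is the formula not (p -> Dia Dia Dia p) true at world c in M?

At c: p -> Dia Dia Dia p is true, so not (p -> Dia Dia Dia p) is false.
  At c: p is false, Dia Dia Dia p is true, so p -> Dia Dia Dia p is true.
    At c: Dia Dia Dia p requires Dia Dia p at some successor in {a, c, d, f, g, h, j}.
      Dia Dia p holds at a, so Dia Dia Dia p is true at c.

No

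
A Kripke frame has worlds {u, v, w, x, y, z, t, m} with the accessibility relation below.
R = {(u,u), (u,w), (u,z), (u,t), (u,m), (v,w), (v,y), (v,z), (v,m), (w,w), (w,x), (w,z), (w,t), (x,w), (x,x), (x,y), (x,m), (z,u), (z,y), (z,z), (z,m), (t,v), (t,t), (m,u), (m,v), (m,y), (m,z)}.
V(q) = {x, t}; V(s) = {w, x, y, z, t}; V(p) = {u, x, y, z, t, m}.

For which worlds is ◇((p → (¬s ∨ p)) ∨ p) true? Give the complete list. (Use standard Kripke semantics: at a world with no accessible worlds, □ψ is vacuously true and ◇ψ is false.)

u, v, w, x, z, t, m

Let φ = ◇((p → (¬s ∨ p)) ∨ p). Evaluate φ at each world:
  u (successors {u, w, z, t, m}): φ is true.
  v (successors {w, y, z, m}): φ is true.
  w (successors {w, x, z, t}): φ is true.
  x (successors {w, x, y, m}): φ is true.
  y (successors ∅): φ is false.
  z (successors {u, y, z, m}): φ is true.
  t (successors {v, t}): φ is true.
  m (successors {u, v, y, z}): φ is true.
For instance, at u:
  At u: ◇((p → (¬s ∨ p)) ∨ p) requires (p → (¬s ∨ p)) ∨ p at some successor in {u, w, z, t, m}.
    (p → (¬s ∨ p)) ∨ p holds at u, so ◇((p → (¬s ∨ p)) ∨ p) is true at u.
Satisfying worlds: {u, v, w, x, z, t, m}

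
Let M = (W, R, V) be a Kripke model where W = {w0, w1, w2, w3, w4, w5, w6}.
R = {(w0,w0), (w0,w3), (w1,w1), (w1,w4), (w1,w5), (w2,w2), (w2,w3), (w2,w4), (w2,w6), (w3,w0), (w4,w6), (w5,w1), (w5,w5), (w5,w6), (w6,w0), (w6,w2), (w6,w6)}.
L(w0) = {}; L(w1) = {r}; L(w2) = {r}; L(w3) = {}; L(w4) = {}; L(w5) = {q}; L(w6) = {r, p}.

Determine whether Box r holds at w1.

Recall that Box ψ holds at a world iff ψ holds at every accessible world, and Dia ψ holds iff ψ holds at some accessible world.
At w1: Box r requires r at every successor {w1, w4, w5}.
  r fails at w4, so Box r is false at w1.

No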